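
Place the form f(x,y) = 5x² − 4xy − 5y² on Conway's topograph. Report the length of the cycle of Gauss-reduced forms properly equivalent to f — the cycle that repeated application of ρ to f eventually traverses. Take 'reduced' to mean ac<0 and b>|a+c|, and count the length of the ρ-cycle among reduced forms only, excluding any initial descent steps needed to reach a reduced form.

D = 116, ⌊√D⌋ = 10
descent: ρ → (-5,4,5)  [lands on river]
river: ρ → (5,6,-4)
river: ρ → (-4,10,1)
river: ρ → (1,10,-4)
river: ρ → (-4,6,5)
river: ρ → (5,4,-5)
river: ρ → (-5,6,4)
river: ρ → (4,10,-1)
river: ρ → (-1,10,4)
river: ρ → (4,6,-5)
ρ-cycle length = 10 (tail of 1 descent step not counted)

10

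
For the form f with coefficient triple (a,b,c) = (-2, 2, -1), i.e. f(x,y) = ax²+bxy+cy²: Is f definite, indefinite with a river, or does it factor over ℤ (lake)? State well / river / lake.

D = b²−4ac = 2² − 4·(-2)·(-1) = -4
D < 0 ⇒ definite ⇒ every region one sign ⇒ single well

well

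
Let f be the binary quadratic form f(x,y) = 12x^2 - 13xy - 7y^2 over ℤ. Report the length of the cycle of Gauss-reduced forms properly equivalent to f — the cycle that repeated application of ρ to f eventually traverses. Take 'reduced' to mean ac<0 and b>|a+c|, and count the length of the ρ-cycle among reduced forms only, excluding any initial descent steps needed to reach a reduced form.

D = 505, ⌊√D⌋ = 22
descent: ρ → (-7,13,12)  [lands on river]
river: ρ → (12,11,-8)
river: ρ → (-8,21,2)
river: ρ → (2,19,-18)
river: ρ → (-18,17,3)
river: ρ → (3,19,-12)
river: ρ → (-12,5,10)
river: ρ → (10,15,-7)
ρ-cycle length = 8 (tail of 1 descent step not counted)

8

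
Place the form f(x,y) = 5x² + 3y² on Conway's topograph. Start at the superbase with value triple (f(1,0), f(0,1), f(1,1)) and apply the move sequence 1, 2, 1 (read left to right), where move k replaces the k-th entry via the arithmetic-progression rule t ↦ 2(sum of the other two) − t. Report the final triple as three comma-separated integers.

start (5,3,8) = (f(1,0),f(0,1),f(1,1))
replace slot 1: 2·(3+8) − 5 = 17 → (17,3,8)
replace slot 2: 2·(17+8) − 3 = 47 → (17,47,8)
replace slot 1: 2·(47+8) − 17 = 93 → (93,47,8)

93,47,8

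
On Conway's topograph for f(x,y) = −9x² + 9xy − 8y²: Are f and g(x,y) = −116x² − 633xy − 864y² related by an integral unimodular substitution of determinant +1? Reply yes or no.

D₁ = -207, D₂ = -207
f is negative-definite; reduce −f:
−f: translate: b→9 (≡-9 mod 18), so (9,-9,8)→(9,9,8)
−f: flip: (9,9,8)→(8,-9,9)
−f: translate: b→7 (≡-9 mod 16), so (8,-9,9)→(8,7,8)
−f: reduced (well bottom): (8,7,8) with a≤c, −a<b≤a
flip sign back: reduced form of f is (-8,-7,-8)
g is negative-definite; reduce −g:
−g: translate: b→-63 (≡633 mod 232), so (116,633,864)→(116,-63,9)
−g: flip: (116,-63,9)→(9,63,116)
−g: translate: b→9 (≡63 mod 18), so (9,63,116)→(9,9,8)
−g: flip: (9,9,8)→(8,-9,9)
−g: translate: b→7 (≡-9 mod 16), so (8,-9,9)→(8,7,8)
−g: reduced (well bottom): (8,7,8) with a≤c, −a<b≤a
flip sign back: reduced form of g is (-8,-7,-8)
reduced forms (-8, -7, -8) vs (-8, -7, -8) ⇒ equivalent

yes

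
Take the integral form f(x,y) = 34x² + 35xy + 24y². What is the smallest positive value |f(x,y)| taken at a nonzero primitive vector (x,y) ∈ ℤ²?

translate: b→-33 (≡35 mod 68), so (34,35,24)→(34,-33,23)
flip: (34,-33,23)→(23,33,34)
translate: b→-13 (≡33 mod 46), so (23,33,34)→(23,-13,24)
reduced (well bottom): (23,-13,24) with a≤c, −a<b≤a
well minimum = a = 23

23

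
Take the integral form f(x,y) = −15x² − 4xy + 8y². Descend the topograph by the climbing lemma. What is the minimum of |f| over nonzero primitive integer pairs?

descent: ρ → (8,20,-3)  [lands on river]
river: ρ → (-3,22,1)
river: ρ → (1,22,-3)
river: ρ → (-3,20,8)
river: ρ → (8,12,-11)
river: ρ → (-11,10,9)
river: ρ → (9,8,-12)
river: ρ → (-12,16,5)
river: ρ → (5,14,-15)
river: ρ → (-15,16,4)
river: ρ → (4,16,-15)
river: ρ → (-15,14,5)
river: ρ → (5,16,-12)
river: ρ → (-12,8,9)
river: ρ → (9,10,-11)
river: ρ → (-11,12,8)
closes: descent 1, river 16
min |a| on river = 1

1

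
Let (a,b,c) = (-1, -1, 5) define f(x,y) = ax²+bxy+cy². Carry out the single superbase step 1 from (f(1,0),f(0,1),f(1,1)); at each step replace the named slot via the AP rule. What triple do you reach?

start (-1,5,3) = (f(1,0),f(0,1),f(1,1))
replace slot 1: 2·(5+3) − (-1) = 17 → (17,5,3)

17,5,3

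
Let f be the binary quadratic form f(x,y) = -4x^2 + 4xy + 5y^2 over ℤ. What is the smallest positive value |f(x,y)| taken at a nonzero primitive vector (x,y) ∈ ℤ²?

river: ρ → (5,6,-3)
river: ρ → (-3,6,5)
river: ρ → (5,4,-4)
river: ρ → (-4,4,5)
closes: descent 0, river 4
min |a| on river = 3

3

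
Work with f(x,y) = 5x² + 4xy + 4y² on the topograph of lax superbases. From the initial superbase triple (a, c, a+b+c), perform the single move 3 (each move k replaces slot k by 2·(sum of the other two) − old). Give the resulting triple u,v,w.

start (5,4,13) = (f(1,0),f(0,1),f(1,1))
replace slot 3: 2·(5+4) − 13 = 5 → (5,4,5)

5,4,5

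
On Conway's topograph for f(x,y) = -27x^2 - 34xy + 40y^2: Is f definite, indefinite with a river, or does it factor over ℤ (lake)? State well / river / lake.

D = b²−4ac = (-34)² − 4·(-27)·40 = 5476
D = 74² is a perfect square ⇒ form factors over ℤ ⇒ lakes

lake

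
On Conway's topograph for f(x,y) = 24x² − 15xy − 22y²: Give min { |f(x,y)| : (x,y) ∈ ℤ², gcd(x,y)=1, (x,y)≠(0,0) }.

descent: ρ → (-22,15,24)  [lands on river]
river: ρ → (24,33,-13)
river: ρ → (-13,45,6)
river: ρ → (6,39,-34)
river: ρ → (-34,29,11)
river: ρ → (11,37,-22)
river: ρ → (-22,7,26)
river: ρ → (26,45,-3)
river: ρ → (-3,45,26)
river: ρ → (26,7,-22)
river: ρ → (-22,37,11)
river: ρ → (11,29,-34)
river: ρ → (-34,39,6)
river: ρ → (6,45,-13)
river: ρ → (-13,33,24)
river: ρ → (24,15,-22)
river: ρ → (-22,29,17)
river: ρ → (17,39,-12)
river: ρ → (-12,33,26)
river: ρ → (26,19,-19)
river: ρ → (-19,19,26)
river: ρ → (26,33,-12)
river: ρ → (-12,39,17)
river: ρ → (17,29,-22)
closes: descent 1, river 24
min |a| on river = 3

3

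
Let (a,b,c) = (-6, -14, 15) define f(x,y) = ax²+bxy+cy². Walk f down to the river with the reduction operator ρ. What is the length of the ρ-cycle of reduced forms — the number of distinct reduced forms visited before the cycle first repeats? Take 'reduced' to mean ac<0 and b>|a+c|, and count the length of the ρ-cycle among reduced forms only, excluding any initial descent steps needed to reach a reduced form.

D = 556, ⌊√D⌋ = 23
descent: ρ → (15,14,-6)  [lands on river]
river: ρ → (-6,22,3)
river: ρ → (3,20,-13)
river: ρ → (-13,6,10)
river: ρ → (10,14,-9)
river: ρ → (-9,22,2)
river: ρ → (2,22,-9)
river: ρ → (-9,14,10)
river: ρ → (10,6,-13)
river: ρ → (-13,20,3)
river: ρ → (3,22,-6)
river: ρ → (-6,14,15)
river: ρ → (15,16,-5)
river: ρ → (-5,14,18)
river: ρ → (18,22,-1)
river: ρ → (-1,22,18)
river: ρ → (18,14,-5)
river: ρ → (-5,16,15)
ρ-cycle length = 18 (tail of 1 descent step not counted)

18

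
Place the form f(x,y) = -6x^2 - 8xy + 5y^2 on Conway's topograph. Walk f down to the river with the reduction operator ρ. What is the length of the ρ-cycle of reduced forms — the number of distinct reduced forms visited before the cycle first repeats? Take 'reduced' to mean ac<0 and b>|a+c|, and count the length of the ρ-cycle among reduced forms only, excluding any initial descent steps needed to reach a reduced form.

D = 184, ⌊√D⌋ = 13
descent: ρ → (5,8,-6)  [lands on river]
river: ρ → (-6,4,7)
river: ρ → (7,10,-3)
river: ρ → (-3,8,10)
river: ρ → (10,12,-1)
river: ρ → (-1,12,10)
river: ρ → (10,8,-3)
river: ρ → (-3,10,7)
river: ρ → (7,4,-6)
river: ρ → (-6,8,5)
river: ρ → (5,12,-2)
river: ρ → (-2,12,5)
ρ-cycle length = 12 (tail of 1 descent step not counted)

12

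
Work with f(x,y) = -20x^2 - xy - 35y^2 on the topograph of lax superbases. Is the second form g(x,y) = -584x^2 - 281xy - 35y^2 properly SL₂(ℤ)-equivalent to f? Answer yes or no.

D₁ = -2799, D₂ = -2799
f is negative-definite; reduce −f:
−f: reduced (well bottom): (20,1,35) with a≤c, −a<b≤a
flip sign back: reduced form of f is (-20,-1,-35)
g is negative-definite; reduce −g:
−g: flip: (584,281,35)→(35,-281,584)
−g: translate: b→-1 (≡-281 mod 70), so (35,-281,584)→(35,-1,20)
−g: flip: (35,-1,20)→(20,1,35)
−g: reduced (well bottom): (20,1,35) with a≤c, −a<b≤a
flip sign back: reduced form of g is (-20,-1,-35)
reduced forms (-20, -1, -35) vs (-20, -1, -35) ⇒ equivalent

yes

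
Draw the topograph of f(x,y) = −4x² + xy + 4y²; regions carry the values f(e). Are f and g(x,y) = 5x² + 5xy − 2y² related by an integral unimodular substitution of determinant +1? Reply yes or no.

D₁ = 65, D₂ = 65
river cycle of f (length 6): (4, 7, -1), (-1, 7, 4), (4, 1, -4), (-4, 7, 1), (1, 7, -4), (-4, 1, 4)
river cycle of g (length 6): (-2, 7, 2), (2, 5, -5), (-5, 5, 2), (2, 7, -2), (-2, 5, 5), (5, 5, -2)
cycles differ ⇒ inequivalent

no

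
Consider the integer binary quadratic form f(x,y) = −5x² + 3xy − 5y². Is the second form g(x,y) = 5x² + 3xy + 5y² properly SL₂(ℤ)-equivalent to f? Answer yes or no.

D₁ = -91, D₂ = -91
f is negative-definite; reduce −f:
−f: flip: (5,-3,5)→(5,3,5)
−f: reduced (well bottom): (5,3,5) with a≤c, −a<b≤a
flip sign back: reduced form of f is (-5,-3,-5)
g: reduced (well bottom): (5,3,5) with a≤c, −a<b≤a
reduced forms (-5, -3, -5) vs (5, 3, 5) ⇒ inequivalent

no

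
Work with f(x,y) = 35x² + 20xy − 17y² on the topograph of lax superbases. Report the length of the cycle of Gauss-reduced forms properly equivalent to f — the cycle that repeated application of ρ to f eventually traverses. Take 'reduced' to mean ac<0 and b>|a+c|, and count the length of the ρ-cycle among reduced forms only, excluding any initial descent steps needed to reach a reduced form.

D = 2780, ⌊√D⌋ = 52
river: ρ → (-17,48,7)
river: ρ → (7,50,-10)
river: ρ → (-10,50,7)
river: ρ → (7,48,-17)
river: ρ → (-17,20,35)
river: ρ → (35,50,-2)
river: ρ → (-2,50,35)
river: ρ → (35,20,-17)
ρ-cycle length = 8 (tail of 0 descent steps not counted)

8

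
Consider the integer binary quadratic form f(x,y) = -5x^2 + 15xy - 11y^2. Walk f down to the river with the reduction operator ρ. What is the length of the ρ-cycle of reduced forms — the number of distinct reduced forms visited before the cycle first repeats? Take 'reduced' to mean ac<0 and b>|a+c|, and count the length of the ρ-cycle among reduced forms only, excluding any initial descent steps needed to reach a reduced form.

D = 5, ⌊√D⌋ = 2
descent: ρ → (-11,7,-1)
descent: ρ → (-1,1,1)  [lands on river]
river: ρ → (1,1,-1)
ρ-cycle length = 2 (tail of 2 descent steps not counted)

2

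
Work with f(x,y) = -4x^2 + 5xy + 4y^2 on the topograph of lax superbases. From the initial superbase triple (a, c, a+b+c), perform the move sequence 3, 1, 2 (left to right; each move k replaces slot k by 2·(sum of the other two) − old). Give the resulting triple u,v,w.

start (-4,4,5) = (f(1,0),f(0,1),f(1,1))
replace slot 3: 2·((-4)+4) − 5 = -5 → (-4,4,-5)
replace slot 1: 2·(4+(-5)) − (-4) = 2 → (2,4,-5)
replace slot 2: 2·(2+(-5)) − 4 = -10 → (2,-10,-5)

2,-10,-5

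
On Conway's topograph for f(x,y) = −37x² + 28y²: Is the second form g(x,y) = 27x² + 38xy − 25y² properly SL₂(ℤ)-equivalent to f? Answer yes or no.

D₁ = 4144, D₂ = 4144
river cycle of f (length 10): (28, 56, -9), (-9, 52, 40), (40, 28, -21), (-21, 56, 12), (12, 64, -1), (-1, 64, 12), (12, 56, -21), (-21, 28, 40), (40, 52, -9), (-9, 56, 28)
river cycle of g (length 10): (-25, 62, 3), (3, 64, -4), (-4, 64, 3), (3, 62, -25), (-25, 38, 27), (27, 16, -36), (-36, 56, 7), (7, 56, -36), (-36, 16, 27), (27, 38, -25)
cycles differ ⇒ inequivalent

no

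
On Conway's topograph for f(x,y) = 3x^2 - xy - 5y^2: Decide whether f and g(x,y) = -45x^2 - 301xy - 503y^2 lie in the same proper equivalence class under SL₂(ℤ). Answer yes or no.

D₁ = 61, D₂ = 61
river cycle of f (length 6): (3, 5, -3), (-3, 7, 1), (1, 7, -3), (-3, 5, 3), (3, 7, -1), (-1, 7, 3)
river cycle of g (length 6): (3, 5, -3), (-3, 7, 1), (1, 7, -3), (-3, 5, 3), (3, 7, -1), (-1, 7, 3)
cycles coincide ⇒ equivalent

yes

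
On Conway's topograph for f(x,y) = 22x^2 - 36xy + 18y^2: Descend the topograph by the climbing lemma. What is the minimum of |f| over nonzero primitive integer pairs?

translate: b→8 (≡-36 mod 44), so (22,-36,18)→(22,8,4)
flip: (22,8,4)→(4,-8,22)
translate: b→0 (≡-8 mod 8), so (4,-8,22)→(4,0,18)
reduced (well bottom): (4,0,18) with a≤c, −a<b≤a
well minimum = a = 4

4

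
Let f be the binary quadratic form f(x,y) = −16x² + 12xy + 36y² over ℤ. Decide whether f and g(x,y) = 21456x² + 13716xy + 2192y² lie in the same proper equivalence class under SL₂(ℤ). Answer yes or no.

D₁ = 2448, D₂ = 2448
river cycle of f (length 8): (-16, 44, 8), (8, 36, -36), (-36, 36, 8), (8, 44, -16), (-16, 20, 32), (32, 44, -4), (-4, 44, 32), (32, 20, -16)
river cycle of g (length 8): (-16, 44, 8), (8, 36, -36), (-36, 36, 8), (8, 44, -16), (-16, 20, 32), (32, 44, -4), (-4, 44, 32), (32, 20, -16)
cycles coincide ⇒ equivalent

yes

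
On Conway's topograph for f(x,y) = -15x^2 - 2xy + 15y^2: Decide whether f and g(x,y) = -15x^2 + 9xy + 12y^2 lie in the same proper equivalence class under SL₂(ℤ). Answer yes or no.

D₁ = 904, D₂ = 801
discriminants differ ⇒ not SL₂(ℤ)-equivalent

no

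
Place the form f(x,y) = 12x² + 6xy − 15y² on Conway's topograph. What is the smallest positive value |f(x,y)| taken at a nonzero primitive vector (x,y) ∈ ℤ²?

river: ρ → (-15,24,3)
river: ρ → (3,24,-15)
river: ρ → (-15,6,12)
river: ρ → (12,18,-9)
river: ρ → (-9,18,12)
river: ρ → (12,6,-15)
closes: descent 0, river 6
min |a| on river = 3

3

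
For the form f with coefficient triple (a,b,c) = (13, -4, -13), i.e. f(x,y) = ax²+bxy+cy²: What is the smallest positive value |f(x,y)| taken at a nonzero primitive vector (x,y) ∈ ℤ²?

descent: ρ → (-13,4,13)  [lands on river]
river: ρ → (13,22,-4)
river: ρ → (-4,26,1)
river: ρ → (1,26,-4)
river: ρ → (-4,22,13)
river: ρ → (13,4,-13)
river: ρ → (-13,22,4)
river: ρ → (4,26,-1)
river: ρ → (-1,26,4)
river: ρ → (4,22,-13)
closes: descent 1, river 10
min |a| on river = 1

1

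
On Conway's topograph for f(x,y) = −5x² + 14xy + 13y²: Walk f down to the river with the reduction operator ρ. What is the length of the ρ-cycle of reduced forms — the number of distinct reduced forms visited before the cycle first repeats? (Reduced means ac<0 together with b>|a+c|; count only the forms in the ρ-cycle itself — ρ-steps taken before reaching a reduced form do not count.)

D = 456, ⌊√D⌋ = 21
river: ρ → (13,12,-6)
river: ρ → (-6,12,13)
river: ρ → (13,14,-5)
river: ρ → (-5,16,10)
river: ρ → (10,4,-11)
river: ρ → (-11,18,3)
river: ρ → (3,18,-11)
river: ρ → (-11,4,10)
river: ρ → (10,16,-5)
river: ρ → (-5,14,13)
ρ-cycle length = 10 (tail of 0 descent steps not counted)

10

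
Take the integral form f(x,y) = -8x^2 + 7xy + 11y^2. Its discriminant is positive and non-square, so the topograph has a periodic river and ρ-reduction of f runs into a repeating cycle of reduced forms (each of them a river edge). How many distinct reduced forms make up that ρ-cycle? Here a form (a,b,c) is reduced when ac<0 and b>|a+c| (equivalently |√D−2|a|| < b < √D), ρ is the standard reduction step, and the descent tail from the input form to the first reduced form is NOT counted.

D = 401, ⌊√D⌋ = 20
river: ρ → (11,15,-4)
river: ρ → (-4,17,7)
river: ρ → (7,11,-10)
river: ρ → (-10,9,8)
river: ρ → (8,7,-11)
river: ρ → (-11,15,4)
river: ρ → (4,17,-7)
river: ρ → (-7,11,10)
river: ρ → (10,9,-8)
river: ρ → (-8,7,11)
ρ-cycle length = 10 (tail of 0 descent steps not counted)

10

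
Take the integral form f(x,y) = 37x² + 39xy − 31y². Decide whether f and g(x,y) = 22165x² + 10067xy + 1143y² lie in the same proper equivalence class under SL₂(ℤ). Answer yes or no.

D₁ = 6109, D₂ = 6109
river cycle of f (length 46): (-31, 23, 45), (45, 67, -9), (-9, 77, 5), (5, 73, -39), (-39, 5, 39), (39, 73, -5), (-5, 77, 9), (9, 67, -45), (-45, 23, 31), (31, 39, -37), … (36 more)
river cycle of g (length 46): (37, 39, -31), (-31, 23, 45), (45, 67, -9), (-9, 77, 5), (5, 73, -39), (-39, 5, 39), (39, 73, -5), (-5, 77, 9), (9, 67, -45), (-45, 23, 31), … (36 more)
cycles coincide ⇒ equivalent

yes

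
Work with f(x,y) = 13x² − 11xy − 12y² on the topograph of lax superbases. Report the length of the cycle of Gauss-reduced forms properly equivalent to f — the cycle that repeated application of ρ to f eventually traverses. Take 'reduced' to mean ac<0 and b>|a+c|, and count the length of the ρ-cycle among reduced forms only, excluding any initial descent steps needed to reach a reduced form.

D = 745, ⌊√D⌋ = 27
descent: ρ → (-12,11,13)  [lands on river]
river: ρ → (13,15,-10)
river: ρ → (-10,25,3)
river: ρ → (3,23,-18)
river: ρ → (-18,13,8)
river: ρ → (8,19,-12)
river: ρ → (-12,5,15)
river: ρ → (15,25,-2)
river: ρ → (-2,27,2)
river: ρ → (2,25,-15)
river: ρ → (-15,5,12)
river: ρ → (12,19,-8)
river: ρ → (-8,13,18)
river: ρ → (18,23,-3)
river: ρ → (-3,25,10)
river: ρ → (10,15,-13)
river: ρ → (-13,11,12)
river: ρ → (12,13,-12)
ρ-cycle length = 18 (tail of 1 descent step not counted)

18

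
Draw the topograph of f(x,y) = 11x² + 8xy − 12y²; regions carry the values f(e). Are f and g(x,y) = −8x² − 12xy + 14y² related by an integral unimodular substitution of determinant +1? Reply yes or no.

D₁ = 592, D₂ = 592
river cycle of f (length 6): (-12, 16, 7), (7, 12, -16), (-16, 20, 3), (3, 22, -9), (-9, 14, 11), (11, 8, -12)
river cycle of g (length 6): (14, 12, -8), (-8, 20, 6), (6, 16, -14), (-14, 12, 8), (8, 20, -6), (-6, 16, 14)
cycles differ ⇒ inequivalent

no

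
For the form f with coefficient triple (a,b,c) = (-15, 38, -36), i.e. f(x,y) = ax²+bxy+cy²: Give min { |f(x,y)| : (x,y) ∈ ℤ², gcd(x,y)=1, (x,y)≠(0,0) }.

translate: b→-8 (≡-38 mod 30), so (15,-38,36)→(15,-8,13)
flip: (15,-8,13)→(13,8,15)
reduced (well bottom): (13,8,15) with a≤c, −a<b≤a
well minimum |f| = |-13| = 13 (negative-definite)

13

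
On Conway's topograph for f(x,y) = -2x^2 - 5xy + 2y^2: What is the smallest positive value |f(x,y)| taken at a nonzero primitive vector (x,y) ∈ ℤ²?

descent: ρ → (2,5,-2)  [lands on river]
river: ρ → (-2,3,4)
river: ρ → (4,5,-1)
river: ρ → (-1,5,4)
river: ρ → (4,3,-2)
river: ρ → (-2,5,2)
river: ρ → (2,3,-4)
river: ρ → (-4,5,1)
river: ρ → (1,5,-4)
river: ρ → (-4,3,2)
closes: descent 1, river 10
min |a| on river = 1

1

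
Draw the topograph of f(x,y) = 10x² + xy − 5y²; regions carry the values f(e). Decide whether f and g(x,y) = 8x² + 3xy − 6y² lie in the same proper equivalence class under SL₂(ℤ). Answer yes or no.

D₁ = 201, D₂ = 201
river cycle of f (length 14): (-5, 9, 6), (6, 3, -8), (-8, 13, 1), (1, 13, -8), (-8, 3, 6), (6, 9, -5), (-5, 11, 4), (4, 13, -2), (-2, 11, 10), (10, 9, -3), … (4 more)
river cycle of g (length 14): (-6, 9, 5), (5, 11, -4), (-4, 13, 2), (2, 11, -10), (-10, 9, 3), (3, 9, -10), (-10, 11, 2), (2, 13, -4), (-4, 11, 5), (5, 9, -6), … (4 more)
cycles differ ⇒ inequivalent

no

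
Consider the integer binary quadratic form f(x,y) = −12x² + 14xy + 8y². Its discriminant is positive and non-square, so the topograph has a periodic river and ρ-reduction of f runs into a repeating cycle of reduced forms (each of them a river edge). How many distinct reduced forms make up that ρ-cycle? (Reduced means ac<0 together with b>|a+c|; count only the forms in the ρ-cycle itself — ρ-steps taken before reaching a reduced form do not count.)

D = 580, ⌊√D⌋ = 24
river: ρ → (8,18,-8)
river: ρ → (-8,14,12)
river: ρ → (12,10,-10)
river: ρ → (-10,10,12)
river: ρ → (12,14,-8)
river: ρ → (-8,18,8)
river: ρ → (8,14,-12)
river: ρ → (-12,10,10)
river: ρ → (10,10,-12)
river: ρ → (-12,14,8)
ρ-cycle length = 10 (tail of 0 descent steps not counted)

10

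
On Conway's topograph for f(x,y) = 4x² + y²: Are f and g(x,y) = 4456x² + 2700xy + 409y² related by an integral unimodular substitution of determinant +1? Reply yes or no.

D₁ = -16, D₂ = -16
f: flip: (4,0,1)→(1,0,4)
f: reduced (well bottom): (1,0,4) with a≤c, −a<b≤a
g: flip: (4456,2700,409)→(409,-2700,4456)
g: translate: b→-246 (≡-2700 mod 818), so (409,-2700,4456)→(409,-246,37)
g: flip: (409,-246,37)→(37,246,409)
g: translate: b→24 (≡246 mod 74), so (37,246,409)→(37,24,4)
g: flip: (37,24,4)→(4,-24,37)
g: translate: b→0 (≡-24 mod 8), so (4,-24,37)→(4,0,1)
g: flip: (4,0,1)→(1,0,4)
g: reduced (well bottom): (1,0,4) with a≤c, −a<b≤a
reduced forms (1, 0, 4) vs (1, 0, 4) ⇒ equivalent

yes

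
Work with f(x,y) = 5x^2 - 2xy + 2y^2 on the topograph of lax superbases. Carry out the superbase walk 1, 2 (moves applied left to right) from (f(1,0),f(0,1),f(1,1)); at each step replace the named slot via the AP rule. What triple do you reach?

start (5,2,5) = (f(1,0),f(0,1),f(1,1))
replace slot 1: 2·(2+5) − 5 = 9 → (9,2,5)
replace slot 2: 2·(9+5) − 2 = 26 → (9,26,5)

9,26,5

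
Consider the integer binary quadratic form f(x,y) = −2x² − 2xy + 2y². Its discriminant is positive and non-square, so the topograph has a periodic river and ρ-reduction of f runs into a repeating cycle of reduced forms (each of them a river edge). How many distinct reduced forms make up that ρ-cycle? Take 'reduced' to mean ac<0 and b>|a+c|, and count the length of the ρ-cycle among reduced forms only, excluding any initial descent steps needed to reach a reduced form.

D = 20, ⌊√D⌋ = 4
descent: ρ → (2,2,-2)  [lands on river]
river: ρ → (-2,2,2)
ρ-cycle length = 2 (tail of 1 descent step not counted)

2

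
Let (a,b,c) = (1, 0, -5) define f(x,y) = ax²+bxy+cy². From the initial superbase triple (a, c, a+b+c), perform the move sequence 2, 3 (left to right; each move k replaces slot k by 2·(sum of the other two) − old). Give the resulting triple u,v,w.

start (1,-5,-4) = (f(1,0),f(0,1),f(1,1))
replace slot 2: 2·(1+(-4)) − (-5) = -1 → (1,-1,-4)
replace slot 3: 2·(1+(-1)) − (-4) = 4 → (1,-1,4)

1,-1,4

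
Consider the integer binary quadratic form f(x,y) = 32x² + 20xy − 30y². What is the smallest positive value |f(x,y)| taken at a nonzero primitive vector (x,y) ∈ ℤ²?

river: ρ → (-30,40,22)
river: ρ → (22,48,-22)
river: ρ → (-22,40,30)
river: ρ → (30,20,-32)
river: ρ → (-32,44,18)
river: ρ → (18,64,-2)
river: ρ → (-2,64,18)
river: ρ → (18,44,-32)
river: ρ → (-32,20,30)
river: ρ → (30,40,-22)
river: ρ → (-22,48,22)
river: ρ → (22,40,-30)
river: ρ → (-30,20,32)
river: ρ → (32,44,-18)
river: ρ → (-18,64,2)
river: ρ → (2,64,-18)
river: ρ → (-18,44,32)
river: ρ → (32,20,-30)
closes: descent 0, river 18
min |a| on river = 2

2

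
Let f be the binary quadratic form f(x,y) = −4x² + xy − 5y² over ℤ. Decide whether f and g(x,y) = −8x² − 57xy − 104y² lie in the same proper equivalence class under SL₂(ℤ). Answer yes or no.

D₁ = -79, D₂ = -79
f is negative-definite; reduce −f:
−f: reduced (well bottom): (4,-1,5) with a≤c, −a<b≤a
flip sign back: reduced form of f is (-4,1,-5)
g is negative-definite; reduce −g:
−g: translate: b→-7 (≡57 mod 16), so (8,57,104)→(8,-7,4)
−g: flip: (8,-7,4)→(4,7,8)
−g: translate: b→-1 (≡7 mod 8), so (4,7,8)→(4,-1,5)
−g: reduced (well bottom): (4,-1,5) with a≤c, −a<b≤a
flip sign back: reduced form of g is (-4,1,-5)
reduced forms (-4, 1, -5) vs (-4, 1, -5) ⇒ equivalent

yes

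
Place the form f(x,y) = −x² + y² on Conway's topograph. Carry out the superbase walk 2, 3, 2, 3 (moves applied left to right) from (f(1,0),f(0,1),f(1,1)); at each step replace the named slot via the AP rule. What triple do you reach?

start (-1,1,0) = (f(1,0),f(0,1),f(1,1))
replace slot 2: 2·((-1)+0) − 1 = -3 → (-1,-3,0)
replace slot 3: 2·((-1)+(-3)) − 0 = -8 → (-1,-3,-8)
replace slot 2: 2·((-1)+(-8)) − (-3) = -15 → (-1,-15,-8)
replace slot 3: 2·((-1)+(-15)) − (-8) = -24 → (-1,-15,-24)

-1,-15,-24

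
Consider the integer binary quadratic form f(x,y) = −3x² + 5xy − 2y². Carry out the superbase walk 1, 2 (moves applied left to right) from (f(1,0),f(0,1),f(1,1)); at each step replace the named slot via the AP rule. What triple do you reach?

start (-3,-2,0) = (f(1,0),f(0,1),f(1,1))
replace slot 1: 2·((-2)+0) − (-3) = -1 → (-1,-2,0)
replace slot 2: 2·((-1)+0) − (-2) = 0 → (-1,0,0)

-1,0,0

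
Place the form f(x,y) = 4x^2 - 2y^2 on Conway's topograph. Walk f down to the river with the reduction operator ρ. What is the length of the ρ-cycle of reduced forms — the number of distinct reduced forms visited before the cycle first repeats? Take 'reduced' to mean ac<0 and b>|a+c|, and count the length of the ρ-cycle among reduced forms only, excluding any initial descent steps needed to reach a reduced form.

D = 32, ⌊√D⌋ = 5
descent: ρ → (-2,4,2)  [lands on river]
river: ρ → (2,4,-2)
ρ-cycle length = 2 (tail of 1 descent step not counted)

2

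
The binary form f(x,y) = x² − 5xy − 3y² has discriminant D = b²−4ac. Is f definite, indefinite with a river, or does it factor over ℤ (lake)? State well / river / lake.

D = b²−4ac = (-5)² − 4·1·(-3) = 37
D > 0 non-square ⇒ indefinite ⇒ periodic river

river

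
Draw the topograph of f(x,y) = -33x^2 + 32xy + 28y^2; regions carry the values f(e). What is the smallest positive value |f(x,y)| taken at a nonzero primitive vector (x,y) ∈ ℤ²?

river: ρ → (28,24,-37)
river: ρ → (-37,50,15)
river: ρ → (15,40,-52)
river: ρ → (-52,64,3)
river: ρ → (3,68,-8)
river: ρ → (-8,60,35)
river: ρ → (35,10,-33)
river: ρ → (-33,56,12)
river: ρ → (12,64,-13)
river: ρ → (-13,66,7)
river: ρ → (7,60,-40)
river: ρ → (-40,20,27)
river: ρ → (27,34,-33)
river: ρ → (-33,32,28)
closes: descent 0, river 14
min |a| on river = 3

3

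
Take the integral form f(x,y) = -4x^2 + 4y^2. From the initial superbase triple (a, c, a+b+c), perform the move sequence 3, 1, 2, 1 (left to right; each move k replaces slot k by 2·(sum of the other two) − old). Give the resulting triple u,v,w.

start (-4,4,0) = (f(1,0),f(0,1),f(1,1))
replace slot 3: 2·((-4)+4) − 0 = 0 → (-4,4,0)
replace slot 1: 2·(4+0) − (-4) = 12 → (12,4,0)
replace slot 2: 2·(12+0) − 4 = 20 → (12,20,0)
replace slot 1: 2·(20+0) − 12 = 28 → (28,20,0)

28,20,0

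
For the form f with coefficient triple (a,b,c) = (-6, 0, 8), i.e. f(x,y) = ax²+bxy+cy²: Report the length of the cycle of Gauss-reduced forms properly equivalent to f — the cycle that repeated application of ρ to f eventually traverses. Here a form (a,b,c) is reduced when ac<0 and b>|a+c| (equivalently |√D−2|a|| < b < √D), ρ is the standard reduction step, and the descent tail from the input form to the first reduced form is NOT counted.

D = 192, ⌊√D⌋ = 13
descent: ρ → (8,0,-6)
descent: ρ → (-6,12,2)  [lands on river]
river: ρ → (2,12,-6)
ρ-cycle length = 2 (tail of 2 descent steps not counted)

2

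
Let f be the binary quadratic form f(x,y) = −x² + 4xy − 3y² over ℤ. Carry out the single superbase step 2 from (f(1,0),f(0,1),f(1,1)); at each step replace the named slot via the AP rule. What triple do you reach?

start (-1,-3,0) = (f(1,0),f(0,1),f(1,1))
replace slot 2: 2·((-1)+0) − (-3) = 1 → (-1,1,0)

-1,1,0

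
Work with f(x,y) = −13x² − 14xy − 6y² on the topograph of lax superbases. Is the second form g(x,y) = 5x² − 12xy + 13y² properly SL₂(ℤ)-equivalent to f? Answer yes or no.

D₁ = -116, D₂ = -116
f is negative-definite; reduce −f:
−f: translate: b→-12 (≡14 mod 26), so (13,14,6)→(13,-12,5)
−f: flip: (13,-12,5)→(5,12,13)
−f: translate: b→2 (≡12 mod 10), so (5,12,13)→(5,2,6)
−f: reduced (well bottom): (5,2,6) with a≤c, −a<b≤a
flip sign back: reduced form of f is (-5,-2,-6)
g: translate: b→-2 (≡-12 mod 10), so (5,-12,13)→(5,-2,6)
g: reduced (well bottom): (5,-2,6) with a≤c, −a<b≤a
reduced forms (-5, -2, -6) vs (5, -2, 6) ⇒ inequivalent

no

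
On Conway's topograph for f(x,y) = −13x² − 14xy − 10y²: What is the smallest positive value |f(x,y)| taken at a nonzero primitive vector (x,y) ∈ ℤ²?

translate: b→-12 (≡14 mod 26), so (13,14,10)→(13,-12,9)
flip: (13,-12,9)→(9,12,13)
translate: b→-6 (≡12 mod 18), so (9,12,13)→(9,-6,10)
reduced (well bottom): (9,-6,10) with a≤c, −a<b≤a
well minimum |f| = |-9| = 9 (negative-definite)

9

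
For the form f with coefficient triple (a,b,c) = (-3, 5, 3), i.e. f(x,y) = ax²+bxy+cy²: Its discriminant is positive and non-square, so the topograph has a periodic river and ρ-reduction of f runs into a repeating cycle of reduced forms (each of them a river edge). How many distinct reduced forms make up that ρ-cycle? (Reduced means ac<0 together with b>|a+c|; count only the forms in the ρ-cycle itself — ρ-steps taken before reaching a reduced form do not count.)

D = 61, ⌊√D⌋ = 7
river: ρ → (3,7,-1)
river: ρ → (-1,7,3)
river: ρ → (3,5,-3)
river: ρ → (-3,7,1)
river: ρ → (1,7,-3)
river: ρ → (-3,5,3)
ρ-cycle length = 6 (tail of 0 descent steps not counted)

6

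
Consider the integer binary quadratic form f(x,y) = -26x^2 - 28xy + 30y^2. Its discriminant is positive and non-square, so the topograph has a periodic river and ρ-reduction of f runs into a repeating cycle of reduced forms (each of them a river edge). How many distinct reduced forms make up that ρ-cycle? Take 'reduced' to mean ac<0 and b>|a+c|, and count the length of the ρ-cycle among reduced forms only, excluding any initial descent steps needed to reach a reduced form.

D = 3904, ⌊√D⌋ = 62
descent: ρ → (30,28,-26)  [lands on river]
river: ρ → (-26,24,32)
river: ρ → (32,40,-18)
river: ρ → (-18,32,40)
river: ρ → (40,48,-10)
river: ρ → (-10,52,30)
river: ρ → (30,8,-32)
river: ρ → (-32,56,6)
river: ρ → (6,52,-50)
river: ρ → (-50,48,8)
river: ρ → (8,48,-50)
river: ρ → (-50,52,6)
river: ρ → (6,56,-32)
river: ρ → (-32,8,30)
river: ρ → (30,52,-10)
river: ρ → (-10,48,40)
river: ρ → (40,32,-18)
river: ρ → (-18,40,32)
river: ρ → (32,24,-26)
river: ρ → (-26,28,30)
river: ρ → (30,32,-24)
river: ρ → (-24,16,38)
river: ρ → (38,60,-2)
river: ρ → (-2,60,38)
river: ρ → (38,16,-24)
river: ρ → (-24,32,30)
ρ-cycle length = 26 (tail of 1 descent step not counted)

26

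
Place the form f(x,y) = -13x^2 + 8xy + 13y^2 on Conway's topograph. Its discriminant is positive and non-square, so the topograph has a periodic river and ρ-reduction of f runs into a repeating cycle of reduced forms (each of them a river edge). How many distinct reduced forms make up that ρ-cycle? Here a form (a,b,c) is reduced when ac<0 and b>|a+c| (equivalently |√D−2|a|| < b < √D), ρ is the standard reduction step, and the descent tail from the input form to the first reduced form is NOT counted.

D = 740, ⌊√D⌋ = 27
river: ρ → (13,18,-8)
river: ρ → (-8,14,17)
river: ρ → (17,20,-5)
river: ρ → (-5,20,17)
river: ρ → (17,14,-8)
river: ρ → (-8,18,13)
river: ρ → (13,8,-13)
river: ρ → (-13,18,8)
river: ρ → (8,14,-17)
river: ρ → (-17,20,5)
river: ρ → (5,20,-17)
river: ρ → (-17,14,8)
river: ρ → (8,18,-13)
river: ρ → (-13,8,13)
ρ-cycle length = 14 (tail of 0 descent steps not counted)

14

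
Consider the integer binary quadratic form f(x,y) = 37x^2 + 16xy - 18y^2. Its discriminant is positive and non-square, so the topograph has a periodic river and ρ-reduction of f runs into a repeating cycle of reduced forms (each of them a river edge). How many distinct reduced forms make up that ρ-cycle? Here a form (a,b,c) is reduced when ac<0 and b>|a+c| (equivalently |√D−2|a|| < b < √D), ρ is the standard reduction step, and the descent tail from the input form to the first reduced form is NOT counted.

D = 2920, ⌊√D⌋ = 54
descent: ρ → (-18,20,35)  [lands on river]
river: ρ → (35,50,-3)
river: ρ → (-3,52,18)
river: ρ → (18,20,-35)
river: ρ → (-35,50,3)
river: ρ → (3,52,-18)
ρ-cycle length = 6 (tail of 1 descent step not counted)

6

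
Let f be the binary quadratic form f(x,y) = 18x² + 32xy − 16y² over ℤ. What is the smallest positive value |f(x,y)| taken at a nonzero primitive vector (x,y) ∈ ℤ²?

river: ρ → (-16,32,18)
river: ρ → (18,40,-8)
river: ρ → (-8,40,18)
river: ρ → (18,32,-16)
closes: descent 0, river 4
min |a| on river = 8

8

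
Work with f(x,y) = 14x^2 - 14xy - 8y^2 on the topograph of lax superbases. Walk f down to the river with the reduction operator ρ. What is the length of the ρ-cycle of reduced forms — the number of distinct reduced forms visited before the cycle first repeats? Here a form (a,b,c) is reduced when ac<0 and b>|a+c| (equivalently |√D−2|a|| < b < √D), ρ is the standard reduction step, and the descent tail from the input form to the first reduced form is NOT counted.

D = 644, ⌊√D⌋ = 25
descent: ρ → (-8,14,14)  [lands on river]
river: ρ → (14,14,-8)
river: ρ → (-8,18,10)
river: ρ → (10,22,-4)
river: ρ → (-4,18,20)
river: ρ → (20,22,-2)
river: ρ → (-2,22,20)
river: ρ → (20,18,-4)
river: ρ → (-4,22,10)
river: ρ → (10,18,-8)
ρ-cycle length = 10 (tail of 1 descent step not counted)

10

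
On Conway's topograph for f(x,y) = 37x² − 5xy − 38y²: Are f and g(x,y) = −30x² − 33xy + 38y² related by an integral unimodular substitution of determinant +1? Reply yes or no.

D₁ = 5649, D₂ = 5649
river cycle of f (length 36): (-38, 5, 37), (37, 69, -6), (-6, 75, 1), (1, 75, -6), (-6, 69, 37), (37, 5, -38), (-38, 71, 4), (4, 73, -20), (-20, 47, 43), (43, 39, -24), … (26 more)
river cycle of g (length 36): (38, 33, -30), (-30, 27, 41), (41, 55, -16), (-16, 73, 5), (5, 67, -58), (-58, 49, 14), (14, 63, -30), (-30, 57, 20), (20, 63, -21), (-21, 63, 20), … (26 more)
cycles differ ⇒ inequivalent

no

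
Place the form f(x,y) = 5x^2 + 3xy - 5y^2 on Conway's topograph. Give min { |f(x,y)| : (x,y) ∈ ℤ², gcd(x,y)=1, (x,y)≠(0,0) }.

river: ρ → (-5,7,3)
river: ρ → (3,5,-7)
river: ρ → (-7,9,1)
river: ρ → (1,9,-7)
river: ρ → (-7,5,3)
river: ρ → (3,7,-5)
river: ρ → (-5,3,5)
river: ρ → (5,7,-3)
river: ρ → (-3,5,7)
river: ρ → (7,9,-1)
river: ρ → (-1,9,7)
river: ρ → (7,5,-3)
river: ρ → (-3,7,5)
river: ρ → (5,3,-5)
closes: descent 0, river 14
min |a| on river = 1

1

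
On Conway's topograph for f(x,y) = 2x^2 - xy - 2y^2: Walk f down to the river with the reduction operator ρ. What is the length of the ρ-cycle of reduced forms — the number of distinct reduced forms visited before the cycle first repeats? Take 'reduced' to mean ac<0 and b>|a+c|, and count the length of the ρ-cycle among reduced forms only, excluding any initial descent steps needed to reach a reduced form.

D = 17, ⌊√D⌋ = 4
descent: ρ → (-2,1,2)  [lands on river]
river: ρ → (2,3,-1)
river: ρ → (-1,3,2)
river: ρ → (2,1,-2)
river: ρ → (-2,3,1)
river: ρ → (1,3,-2)
ρ-cycle length = 6 (tail of 1 descent step not counted)

6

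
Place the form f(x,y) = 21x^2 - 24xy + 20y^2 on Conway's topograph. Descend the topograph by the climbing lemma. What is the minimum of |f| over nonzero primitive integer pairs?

translate: b→18 (≡-24 mod 42), so (21,-24,20)→(21,18,17)
flip: (21,18,17)→(17,-18,21)
translate: b→16 (≡-18 mod 34), so (17,-18,21)→(17,16,20)
reduced (well bottom): (17,16,20) with a≤c, −a<b≤a
well minimum = a = 17

17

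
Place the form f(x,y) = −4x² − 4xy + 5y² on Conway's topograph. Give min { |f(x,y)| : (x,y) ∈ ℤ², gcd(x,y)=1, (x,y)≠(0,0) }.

descent: ρ → (5,4,-4)  [lands on river]
river: ρ → (-4,4,5)
river: ρ → (5,6,-3)
river: ρ → (-3,6,5)
closes: descent 1, river 4
min |a| on river = 3

3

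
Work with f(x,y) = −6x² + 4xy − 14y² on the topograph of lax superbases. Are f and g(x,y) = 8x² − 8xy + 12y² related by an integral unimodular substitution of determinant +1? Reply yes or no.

D₁ = -320, D₂ = -320
f is negative-definite; reduce −f:
−f: reduced (well bottom): (6,-4,14) with a≤c, −a<b≤a
flip sign back: reduced form of f is (-6,4,-14)
g: translate: b→8 (≡-8 mod 16), so (8,-8,12)→(8,8,12)
g: reduced (well bottom): (8,8,12) with a≤c, −a<b≤a
reduced forms (-6, 4, -14) vs (8, 8, 12) ⇒ inequivalent

no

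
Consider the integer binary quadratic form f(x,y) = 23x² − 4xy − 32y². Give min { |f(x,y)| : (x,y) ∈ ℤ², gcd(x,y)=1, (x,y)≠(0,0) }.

descent: ρ → (-32,4,23)
descent: ρ → (23,42,-13)  [lands on river]
river: ρ → (-13,36,32)
river: ρ → (32,28,-17)
river: ρ → (-17,40,20)
river: ρ → (20,40,-17)
river: ρ → (-17,28,32)
river: ρ → (32,36,-13)
river: ρ → (-13,42,23)
river: ρ → (23,50,-5)
river: ρ → (-5,50,23)
closes: descent 2, river 10
min |a| on river = 5

5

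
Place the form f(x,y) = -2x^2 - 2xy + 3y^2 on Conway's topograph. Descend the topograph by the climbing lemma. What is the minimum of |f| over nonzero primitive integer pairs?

descent: ρ → (3,2,-2)  [lands on river]
river: ρ → (-2,2,3)
river: ρ → (3,4,-1)
river: ρ → (-1,4,3)
closes: descent 1, river 4
min |a| on river = 1

1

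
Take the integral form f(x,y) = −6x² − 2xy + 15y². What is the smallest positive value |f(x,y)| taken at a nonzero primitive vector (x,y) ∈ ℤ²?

descent: ρ → (15,2,-6)
descent: ρ → (-6,10,11)  [lands on river]
river: ρ → (11,12,-5)
river: ρ → (-5,18,2)
river: ρ → (2,18,-5)
river: ρ → (-5,12,11)
river: ρ → (11,10,-6)
river: ρ → (-6,14,7)
river: ρ → (7,14,-6)
closes: descent 2, river 8
min |a| on river = 2

2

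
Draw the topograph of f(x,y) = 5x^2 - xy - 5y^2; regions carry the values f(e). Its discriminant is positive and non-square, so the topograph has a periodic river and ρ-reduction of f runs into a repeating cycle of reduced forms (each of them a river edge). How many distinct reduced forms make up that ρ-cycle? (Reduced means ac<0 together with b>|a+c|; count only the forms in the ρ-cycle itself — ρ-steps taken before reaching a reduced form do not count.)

D = 101, ⌊√D⌋ = 10
descent: ρ → (-5,1,5)  [lands on river]
river: ρ → (5,9,-1)
river: ρ → (-1,9,5)
river: ρ → (5,1,-5)
river: ρ → (-5,9,1)
river: ρ → (1,9,-5)
ρ-cycle length = 6 (tail of 1 descent step not counted)

6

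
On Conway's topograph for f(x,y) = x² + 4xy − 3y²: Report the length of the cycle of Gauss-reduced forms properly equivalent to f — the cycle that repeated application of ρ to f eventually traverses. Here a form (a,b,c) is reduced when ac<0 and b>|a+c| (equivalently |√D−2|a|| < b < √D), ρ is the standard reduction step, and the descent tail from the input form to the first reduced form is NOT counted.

D = 28, ⌊√D⌋ = 5
river: ρ → (-3,2,2)
river: ρ → (2,2,-3)
river: ρ → (-3,4,1)
river: ρ → (1,4,-3)
ρ-cycle length = 4 (tail of 0 descent steps not counted)

4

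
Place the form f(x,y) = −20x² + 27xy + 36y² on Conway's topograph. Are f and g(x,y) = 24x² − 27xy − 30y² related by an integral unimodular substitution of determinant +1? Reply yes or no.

D₁ = 3609, D₂ = 3609
river cycle of f (length 14): (36, 45, -11), (-11, 43, 40), (40, 37, -14), (-14, 47, 25), (25, 53, -8), (-8, 59, 4), (4, 53, -50), (-50, 47, 7), (7, 51, -36), (-36, 21, 22), … (4 more)
river cycle of g (length 10): (-30, 27, 24), (24, 21, -33), (-33, 45, 12), (12, 51, -21), (-21, 33, 30), (30, 27, -24), (-24, 21, 33), (33, 45, -12), (-12, 51, 21), (21, 33, -30)
cycles differ ⇒ inequivalent

no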